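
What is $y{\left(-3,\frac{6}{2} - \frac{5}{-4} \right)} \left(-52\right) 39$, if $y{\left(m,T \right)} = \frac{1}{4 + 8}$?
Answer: $-169$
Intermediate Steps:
$y{\left(m,T \right)} = \frac{1}{12}$
$y{\left(-3,\frac{6}{2} - \frac{5}{-4} \right)} \left(-52\right) 39 = \frac{1}{12} \left(-52\right) 39 = \left(- \frac{13}{3}\right) 39 = -169$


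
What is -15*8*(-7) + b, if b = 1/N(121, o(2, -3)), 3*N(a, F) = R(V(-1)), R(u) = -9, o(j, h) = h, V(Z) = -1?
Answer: 2519/3 ≈ 839.67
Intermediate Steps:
N(a, F) = -3 (N(a, F) = (1/3)*(-9) = -3)
b = -1/3 (b = 1/(-3) = -1/3 ≈ -0.33333)
-15*8*(-7) + b = -15*8*(-7) - 1/3 = -120*(-7) - 1/3 = 840 - 1/3 = 2519/3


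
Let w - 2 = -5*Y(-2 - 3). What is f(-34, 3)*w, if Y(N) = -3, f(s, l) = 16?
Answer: 272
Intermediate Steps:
w = 17 (w = 2 - 5*(-3) = 2 + 15 = 17)
f(-34, 3)*w = 16*17 = 272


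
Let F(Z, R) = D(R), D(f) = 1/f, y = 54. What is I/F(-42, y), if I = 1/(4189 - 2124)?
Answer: 54/2065 ≈ 0.026150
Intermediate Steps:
F(Z, R) = 1/R
I = 1/2065 ≈ 0.00048426
I/F(-42, y) = 1/(2065*(1/54)) = (1/2065)*54 = 54/2065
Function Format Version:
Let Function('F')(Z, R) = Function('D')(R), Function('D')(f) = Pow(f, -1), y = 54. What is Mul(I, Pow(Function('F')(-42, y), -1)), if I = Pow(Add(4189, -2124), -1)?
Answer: Rational(54, 2065) ≈ 0.026150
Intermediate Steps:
Function('F')(Z, R) = Pow(R, -1)
I = Rational(1, 2065) (I = Pow(2065, -1) = Rational(1, 2065) ≈ 0.00048426)
Mul(I, Pow(Function('F')(-42, y), -1)) = Mul(Rational(1, 2065), Pow(Pow(54, -1), -1)) = Mul(Rational(1, 2065), Pow(Rational(1, 54), -1)) = Mul(Rational(1, 2065), 54) = Rational(54, 2065)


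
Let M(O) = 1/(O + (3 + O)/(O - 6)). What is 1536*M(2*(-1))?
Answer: -12288/17 ≈ -722.82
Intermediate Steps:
M(O) = 1/(O + (3 + O)/(-6 + O))
1536*M(2*(-1)) = 1536*((-6 + 2*(-1))/(3 + (2*(-1))² - 10*(-1))) = 1536*((-6 - 2)/(3 + (-2)² - 5*(-2))) = 1536*(-8/(3 + 4 + 10)) = 1536*(-8/17) = -12288/17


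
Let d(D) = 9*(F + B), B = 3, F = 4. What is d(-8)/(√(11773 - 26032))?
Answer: -3*I*√291/97 ≈ -0.52759*I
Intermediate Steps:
d(D) = 63 (d(D) = 9*(4 + 3) = 9*7 = 63)
d(-8)/(√(11773 - 26032)) = 63/(√(11773 - 26032)) = 63/(√(-14259)) = 63/((7*I*√291)) = 63*(-I*√291/2037) = -3*I*√291/97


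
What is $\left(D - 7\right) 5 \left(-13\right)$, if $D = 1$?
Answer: $390$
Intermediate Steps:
$\left(D - 7\right) 5 \left(-13\right) = \left(1 - 7\right) 5 \left(-13\right) = \left(-6\right) 5 \left(-13\right) = \left(-30\right) \left(-13\right) = 390$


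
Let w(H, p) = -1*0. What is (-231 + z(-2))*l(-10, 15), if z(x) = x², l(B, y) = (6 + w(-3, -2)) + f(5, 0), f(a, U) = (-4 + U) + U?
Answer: -454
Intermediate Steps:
w(H, p) = 0
f(a, U) = -4 + 2*U
l(B, y) = 2 (l(B, y) = (6 + 0) + (-4 + 2*0) = 6 + (-4 + 0) = 6 - 4 = 2)
(-231 + z(-2))*l(-10, 15) = (-231 + (-2)²)*2 = (-231 + 4)*2 = -227*2 = -454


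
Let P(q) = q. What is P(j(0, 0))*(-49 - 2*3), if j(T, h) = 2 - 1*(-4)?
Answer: -330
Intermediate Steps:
j(T, h) = 6 (j(T, h) = 2 + 4 = 6)
P(j(0, 0))*(-49 - 2*3) = 6*(-49 - 2*3) = 6*(-49 - 6) = 6*(-55) = -330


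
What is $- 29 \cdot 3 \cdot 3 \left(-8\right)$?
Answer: $2088$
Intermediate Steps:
$- 29 \cdot 3 \cdot 3 \left(-8\right) = \left(-29\right) 9 \left(-8\right) = \left(-261\right) \left(-8\right) = 2088$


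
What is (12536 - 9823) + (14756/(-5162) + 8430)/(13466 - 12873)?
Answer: 4174086481/1530533 ≈ 2727.2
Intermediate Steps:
(12536 - 9823) + (14756/(-5162) + 8430)/(13466 - 12873) = 2713 + (14756*(-1/5162) + 8430)/593 = 2713 + (-7378/2581 + 8430)*(1/593) = 2713 + (21750452/2581)*(1/593) = 2713 + 21750452/1530533 = 4174086481/1530533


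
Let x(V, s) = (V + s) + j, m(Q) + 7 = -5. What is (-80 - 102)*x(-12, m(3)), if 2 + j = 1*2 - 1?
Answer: 4550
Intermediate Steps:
m(Q) = -12 (m(Q) = -7 - 5 = -12)
j = -1 (j = -2 + (1*2 - 1) = -2 + (2 - 1) = -2 + 1 = -1)
x(V, s) = -1 + V + s (x(V, s) = (V + s) - 1 = -1 + V + s)
(-80 - 102)*x(-12, m(3)) = (-80 - 102)*(-1 - 12 - 12) = -182*(-25) = 4550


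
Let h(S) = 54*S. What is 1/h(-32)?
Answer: -1/1728 ≈ -0.00057870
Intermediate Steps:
1/h(-32) = 1/(54*(-32)) = 1/(-1728) = -1/1728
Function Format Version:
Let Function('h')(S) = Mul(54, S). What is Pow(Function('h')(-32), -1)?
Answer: Rational(-1, 1728) ≈ -0.00057870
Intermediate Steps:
Pow(Function('h')(-32), -1) = Pow(Mul(54, -32), -1) = Pow(-1728, -1) = Rational(-1, 1728)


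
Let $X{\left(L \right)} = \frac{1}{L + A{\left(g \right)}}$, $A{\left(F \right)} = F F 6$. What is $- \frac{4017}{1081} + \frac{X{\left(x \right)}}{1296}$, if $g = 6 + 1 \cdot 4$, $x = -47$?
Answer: $- \frac{2878934615}{774739728} \approx -3.716$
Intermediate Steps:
$g = 10$ ($g = 6 + 4 = 10$)
$A{\left(F \right)} = 6 F^{2}$ ($A{\left(F \right)} = F^{2} \cdot 6 = 6 F^{2}$)
$X{\left(L \right)} = \frac{1}{600 + L}$ ($X{\left(L \right)} = \frac{1}{L + 6 \cdot 10^{2}} = \frac{1}{L + 6 \cdot 100} = \frac{1}{L + 600} = \frac{1}{600 + L}$)
$- \frac{4017}{1081} + \frac{X{\left(x \right)}}{1296} = - \frac{4017}{1081} + \frac{1}{\left(600 - 47\right) 1296} = \left(-4017\right) \frac{1}{1081} + \frac{1}{553} \cdot \frac{1}{1296} = - \frac{4017}{1081} + \frac{1}{553} \cdot \frac{1}{1296} = - \frac{4017}{1081} + \frac{1}{716688} = - \frac{2878934615}{774739728}$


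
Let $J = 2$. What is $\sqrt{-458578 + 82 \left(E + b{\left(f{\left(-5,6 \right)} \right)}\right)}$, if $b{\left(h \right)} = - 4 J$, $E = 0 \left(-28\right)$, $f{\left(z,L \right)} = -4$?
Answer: $3 i \sqrt{51026} \approx 677.67 i$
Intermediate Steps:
$E = 0$
$b{\left(h \right)} = -8$ ($b{\left(h \right)} = \left(-4\right) 2 = -8$)
$\sqrt{-458578 + 82 \left(E + b{\left(f{\left(-5,6 \right)} \right)}\right)} = \sqrt{-458578 + 82 \left(0 - 8\right)} = \sqrt{-458578 + 82 \left(-8\right)} = \sqrt{-458578 - 656} = \sqrt{-459234} = 3 i \sqrt{51026}$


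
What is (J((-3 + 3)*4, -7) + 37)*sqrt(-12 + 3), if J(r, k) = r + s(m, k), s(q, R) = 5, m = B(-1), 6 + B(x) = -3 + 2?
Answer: 126*I ≈ 126.0*I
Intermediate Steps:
B(x) = -7 (B(x) = -6 + (-3 + 2) = -6 - 1 = -7)
m = -7
J(r, k) = 5 + r (J(r, k) = r + 5 = 5 + r)
(J((-3 + 3)*4, -7) + 37)*sqrt(-12 + 3) = ((5 + (-3 + 3)*4) + 37)*sqrt(-12 + 3) = ((5 + 0*4) + 37)*sqrt(-9) = ((5 + 0) + 37)*(3*I) = (5 + 37)*(3*I) = 42*(3*I) = 126*I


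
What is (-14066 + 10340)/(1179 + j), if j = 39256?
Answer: -3726/40435 ≈ -0.092148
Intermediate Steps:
(-14066 + 10340)/(1179 + j) = (-14066 + 10340)/(1179 + 39256) = -3726/40435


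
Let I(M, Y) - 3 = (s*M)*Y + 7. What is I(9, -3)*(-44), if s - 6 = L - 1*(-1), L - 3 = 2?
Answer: 13816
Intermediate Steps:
L = 5 (L = 3 + 2 = 5)
s = 12 (s = 6 + (5 - 1*(-1)) = 6 + (5 + 1) = 6 + 6 = 12)
I(M, Y) = 10 + 12*M*Y (I(M, Y) = 3 + ((12*M)*Y + 7) = 3 + (12*M*Y + 7) = 3 + (7 + 12*M*Y) = 10 + 12*M*Y)
I(9, -3)*(-44) = (10 + 12*9*(-3))*(-44) = (10 - 324)*(-44) = -314*(-44) = 13816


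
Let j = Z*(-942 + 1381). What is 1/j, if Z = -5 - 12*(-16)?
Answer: 1/82093 ≈ 1.2181e-5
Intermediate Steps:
Z = 187 (Z = -5 + 192 = 187)
j = 82093 (j = 187*(-942 + 1381) = 187*439 = 82093)
1/j = 1/82093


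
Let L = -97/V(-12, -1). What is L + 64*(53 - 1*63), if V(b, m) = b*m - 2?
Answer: -6497/10 ≈ -649.70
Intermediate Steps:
V(b, m) = -2 + b*m
L = -97/10 (L = -97/(-2 - 12*(-1)) = -97/(-2 + 12) = -97/10 ≈ -9.7000)
L + 64*(53 - 1*63) = -97/10 + 64*(53 - 1*63) = -97/10 + 64*(53 - 63) = -97/10 + 64*(-10) = -97/10 - 640 = -6497/10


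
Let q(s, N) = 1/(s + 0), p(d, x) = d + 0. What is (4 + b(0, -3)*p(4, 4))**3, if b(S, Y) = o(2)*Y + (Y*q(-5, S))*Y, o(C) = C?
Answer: -2515456/125 ≈ -20124.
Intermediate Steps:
p(d, x) = d
q(s, N) = 1/s
b(S, Y) = 2*Y - Y**2/5 (b(S, Y) = 2*Y + (Y/(-5))*Y = 2*Y + (Y*(-1/5))*Y = 2*Y + (-Y/5)*Y = 2*Y - Y**2/5)
(4 + b(0, -3)*p(4, 4))**3 = (4 + ((1/5)*(-3)*(10 - 1*(-3)))*4)**3 = (4 + ((1/5)*(-3)*(10 + 3))*4)**3 = (4 + ((1/5)*(-3)*13)*4)**3 = (4 - 39/5*4)**3 = (4 - 156/5)**3 = (-136/5)**3 = -2515456/125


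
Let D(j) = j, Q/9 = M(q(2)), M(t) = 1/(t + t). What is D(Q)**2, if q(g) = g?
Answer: 81/16 ≈ 5.0625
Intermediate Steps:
M(t) = 1/(2*t)
Q = 9/4 (Q = 9*((1/2)/2) = 9*((1/2)*(1/2)) = 9*(1/4) = 9/4 ≈ 2.2500)
D(Q)**2 = (9/4)**2 = 81/16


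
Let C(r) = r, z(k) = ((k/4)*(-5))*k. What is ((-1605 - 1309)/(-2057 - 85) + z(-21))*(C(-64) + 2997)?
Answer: -987049613/612 ≈ -1.6128e+6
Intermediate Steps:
z(k) = -5*k²/4 (z(k) = ((k*(¼))*(-5))*k = ((k/4)*(-5))*k = (-5*k/4)*k = -5*k²/4)
((-1605 - 1309)/(-2057 - 85) + z(-21))*(C(-64) + 2997) = ((-1605 - 1309)/(-2057 - 85) - 5/4*(-21)²)*(-64 + 2997) = (-2914/(-2142) - 5/4*441)*2933 = (-2914*(-1/2142) - 2205/4)*2933 = (1457/1071 - 2205/4)*2933 = -2355727/4284*2933 = -987049613/612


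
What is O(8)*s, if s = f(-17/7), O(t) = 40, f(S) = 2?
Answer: 80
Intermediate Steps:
s = 2
O(8)*s = 40*2 = 80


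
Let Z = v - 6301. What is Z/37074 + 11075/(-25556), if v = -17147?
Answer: -168305273/157910524 ≈ -1.0658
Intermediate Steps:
Z = -23448 (Z = -17147 - 6301 = -23448)
Z/37074 + 11075/(-25556) = -23448/37074 + 11075/(-25556) = -23448*1/37074 + 11075*(-1/25556) = -3908/6179 - 11075/25556 = -168305273/157910524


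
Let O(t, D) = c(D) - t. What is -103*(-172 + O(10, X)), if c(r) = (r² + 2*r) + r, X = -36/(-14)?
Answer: 846248/49 ≈ 17270.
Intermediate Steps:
X = 18/7 (X = -36*(-1/14) = 18/7 ≈ 2.5714)
c(r) = r² + 3*r
O(t, D) = -t + D*(3 + D) (O(t, D) = D*(3 + D) - t = -t + D*(3 + D))
-103*(-172 + O(10, X)) = -103*(-172 + (-1*10 + 18*(3 + 18/7)/7)) = -103*(-172 + (-10 + (18/7)*(39/7))) = -103*(-172 + (-10 + 702/49)) = -103*(-172 + 212/49) = -103*(-8216/49) = 846248/49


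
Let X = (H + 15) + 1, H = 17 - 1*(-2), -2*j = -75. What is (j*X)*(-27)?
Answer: -70875/2 ≈ -35438.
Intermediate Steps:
j = 75/2 (j = -½*(-75) = 75/2 ≈ 37.500)
H = 19 (H = 17 + 2 = 19)
X = 35 (X = (19 + 15) + 1 = 34 + 1 = 35)
(j*X)*(-27) = ((75/2)*35)*(-27) = (2625/2)*(-27) = -70875/2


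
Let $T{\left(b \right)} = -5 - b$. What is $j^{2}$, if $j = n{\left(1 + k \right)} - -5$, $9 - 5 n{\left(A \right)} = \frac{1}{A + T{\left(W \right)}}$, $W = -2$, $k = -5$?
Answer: $\frac{57121}{1225} \approx 46.629$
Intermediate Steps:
$n{\left(A \right)} = \frac{9}{5} - \frac{1}{5 \left(-3 + A\right)}$ ($n{\left(A \right)} = \frac{9}{5} - \frac{1}{5 \left(A - 3\right)} = \frac{9}{5} - \frac{1}{5 \left(-3 + A\right)}$)
$j = \frac{239}{35}$ ($j = \frac{-28 + 9 \left(1 - 5\right)}{5 \left(-3 + \left(1 - 5\right)\right)} - -5 = \frac{-28 + 9 \left(-4\right)}{5 \left(-3 - 4\right)} + 5 = \frac{-28 - 36}{5 \left(-7\right)} + 5 = \frac{1}{5} \left(- \frac{1}{7}\right) \left(-64\right) + 5 = \frac{64}{35} + 5 = \frac{239}{35} \approx 6.8286$)
$j^{2} = \left(\frac{239}{35}\right)^{2} = \frac{57121}{1225}$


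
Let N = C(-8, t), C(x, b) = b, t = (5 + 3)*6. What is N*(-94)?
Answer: -4512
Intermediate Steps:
t = 48 (t = 8*6 = 48)
N = 48
N*(-94) = 48*(-94) = -4512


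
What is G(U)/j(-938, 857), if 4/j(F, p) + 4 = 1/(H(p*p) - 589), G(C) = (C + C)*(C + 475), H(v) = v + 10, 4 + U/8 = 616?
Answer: -19298144235816/366935 ≈ -5.2593e+7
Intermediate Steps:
U = 4896 (U = -32 + 8*616 = -32 + 4928 = 4896)
H(v) = 10 + v
G(C) = 2*C*(475 + C) (G(C) = (2*C)*(475 + C) = 2*C*(475 + C))
j(F, p) = 4/(-4 + 1/(-579 + p²)) (j(F, p) = 4/(-4 + 1/((10 + p*p) - 589)) = 4/(-4 + 1/((10 + p²) - 589)) = 4/(-4 + 1/(-579 + p²)))
G(U)/j(-938, 857) = (2*4896*(475 + 4896))/((4*(579 - 1*857²)/(-2317 + 4*857²))) = (2*4896*5371)/((4*(579 - 1*734449)/(-2317 + 4*734449))) = 52592832/((4*(579 - 734449)/(-2317 + 2937796))) = 52592832/((4*(-733870)/2935479)) = 52592832/((4*(1/2935479)*(-733870))) = 52592832/(-2935480/2935479) = 52592832*(-2935479/2935480) = -19298144235816/366935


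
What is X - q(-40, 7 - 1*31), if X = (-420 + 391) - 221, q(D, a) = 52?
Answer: -302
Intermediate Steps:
X = -250 (X = -29 - 221 = -250)
X - q(-40, 7 - 1*31) = -250 - 1*52 = -250 - 52 = -302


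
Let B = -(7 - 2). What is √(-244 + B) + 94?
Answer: 94 + I*√249 ≈ 94.0 + 15.78*I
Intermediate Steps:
B = -5 (B = -1*5 = -5)
√(-244 + B) + 94 = √(-244 - 5) + 94 = √(-249) + 94 = I*√249 + 94 = 94 + I*√249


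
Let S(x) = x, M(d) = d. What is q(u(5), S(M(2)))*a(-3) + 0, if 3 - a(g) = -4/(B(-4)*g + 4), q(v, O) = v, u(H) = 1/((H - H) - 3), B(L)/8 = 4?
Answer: -68/69 ≈ -0.98551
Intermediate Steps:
B(L) = 32 (B(L) = 8*4 = 32)
u(H) = -⅓ (u(H) = 1/(0 - 3) = 1/(-3) = -⅓)
a(g) = 3 + 4/(4 + 32*g) (a(g) = 3 - (-4)/(32*g + 4) = 3 - (-4)/(4 + 32*g) = 3 + 4/(4 + 32*g))
q(u(5), S(M(2)))*a(-3) + 0 = -4*(1 + 6*(-3))/(3*(1 + 8*(-3))) + 0 = -4*(1 - 18)/(3*(1 - 24)) + 0 = -4*(-17)/(3*(-23)) + 0 = -4*(-1)*(-17)/(3*23) + 0 = -⅓*68/23 + 0 = -68/69 + 0 = -68/69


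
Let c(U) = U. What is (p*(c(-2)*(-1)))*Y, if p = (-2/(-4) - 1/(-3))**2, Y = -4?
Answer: -50/9 ≈ -5.5556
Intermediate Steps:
p = 25/36 (p = (-2*(-1/4) - 1*(-1/3))**2 = (1/2 + 1/3)**2 = (5/6)**2 = 25/36 ≈ 0.69444)
(p*(c(-2)*(-1)))*Y = (25*(-2*(-1))/36)*(-4) = ((25/36)*2)*(-4) = (25/18)*(-4) = -50/9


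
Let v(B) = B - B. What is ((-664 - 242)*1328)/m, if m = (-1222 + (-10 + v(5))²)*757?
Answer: 200528/141559 ≈ 1.4166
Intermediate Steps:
v(B) = 0
m = -849354 (m = (-1222 + (-10 + 0)²)*757 = (-1222 + (-10)²)*757 = (-1222 + 100)*757 = -1122*757 = -849354)
((-664 - 242)*1328)/m = ((-664 - 242)*1328)/(-849354) = -906*1328*(-1/849354) = -1203168*(-1/849354) = 200528/141559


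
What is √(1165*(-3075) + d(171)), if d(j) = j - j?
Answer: 5*I*√143295 ≈ 1892.7*I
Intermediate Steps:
d(j) = 0
√(1165*(-3075) + d(171)) = √(1165*(-3075) + 0) = √(-3582375 + 0) = √(-3582375) = 5*I*√143295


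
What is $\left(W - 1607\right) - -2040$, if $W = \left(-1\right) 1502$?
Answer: $-1069$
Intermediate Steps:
$W = -1502$
$\left(W - 1607\right) - -2040 = \left(-1502 - 1607\right) - -2040 = \left(-1502 - 1607\right) + 2040 = -3109 + 2040 = -1069$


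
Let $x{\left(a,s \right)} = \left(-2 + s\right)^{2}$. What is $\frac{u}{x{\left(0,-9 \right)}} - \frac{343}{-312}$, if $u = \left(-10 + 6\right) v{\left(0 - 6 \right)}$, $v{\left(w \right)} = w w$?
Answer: $- \frac{3425}{37752} \approx -0.090724$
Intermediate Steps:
$v{\left(w \right)} = w^{2}$
$u = -144$ ($u = \left(-10 + 6\right) \left(0 - 6\right)^{2} = - 4 \left(0 - 6\right)^{2} = - 4 \left(-6\right)^{2} = \left(-4\right) 36 = -144$)
$\frac{u}{x{\left(0,-9 \right)}} - \frac{343}{-312} = - \frac{144}{\left(-2 - 9\right)^{2}} - \frac{343}{-312} = - \frac{144}{\left(-11\right)^{2}} - - \frac{343}{312} = - \frac{144}{121} + \frac{343}{312} = - \frac{3425}{37752}$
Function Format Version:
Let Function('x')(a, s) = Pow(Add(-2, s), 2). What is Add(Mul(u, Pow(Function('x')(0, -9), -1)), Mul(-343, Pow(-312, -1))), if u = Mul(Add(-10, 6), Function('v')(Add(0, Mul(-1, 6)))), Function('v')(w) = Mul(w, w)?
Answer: Rational(-3425, 37752) ≈ -0.090724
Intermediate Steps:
Function('v')(w) = Pow(w, 2)
u = -144 (u = Mul(Add(-10, 6), Pow(Add(0, Mul(-1, 6)), 2)) = Mul(-4, Pow(Add(0, -6), 2)) = Mul(-4, Pow(-6, 2)) = Mul(-4, 36) = -144)
Add(Mul(u, Pow(Function('x')(0, -9), -1)), Mul(-343, Pow(-312, -1))) = Add(Mul(-144, Pow(Pow(Add(-2, -9), 2), -1)), Mul(-343, Pow(-312, -1))) = Add(Mul(-144, Pow(Pow(-11, 2), -1)), Mul(-343, Rational(-1, 312))) = Add(Mul(-144, Pow(121, -1)), Rational(343, 312)) = Add(Mul(-144, Rational(1, 121)), Rational(343, 312)) = Add(Rational(-144, 121), Rational(343, 312)) = Rational(-3425, 37752)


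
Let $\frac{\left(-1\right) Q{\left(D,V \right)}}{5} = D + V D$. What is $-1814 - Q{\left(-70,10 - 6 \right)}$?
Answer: $-3564$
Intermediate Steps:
$Q{\left(D,V \right)} = - 5 D - 5 D V$ ($Q{\left(D,V \right)} = - 5 \left(D + V D\right) = - 5 \left(D + D V\right) = - 5 D - 5 D V$)
$-1814 - Q{\left(-70,10 - 6 \right)} = -1814 - \left(-5\right) \left(-70\right) \left(1 + \left(10 - 6\right)\right) = -1814 - \left(-5\right) \left(-70\right) \left(1 + 4\right) = -1814 - \left(-5\right) \left(-70\right) 5 = -1814 - 1750 = -3564$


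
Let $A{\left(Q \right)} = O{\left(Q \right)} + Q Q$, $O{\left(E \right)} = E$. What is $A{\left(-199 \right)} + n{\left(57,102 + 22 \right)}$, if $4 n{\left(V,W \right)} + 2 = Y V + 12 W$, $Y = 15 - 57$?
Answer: $39175$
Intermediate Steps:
$Y = -42$
$A{\left(Q \right)} = Q + Q^{2}$ ($A{\left(Q \right)} = Q + Q Q = Q + Q^{2}$)
$n{\left(V,W \right)} = - \frac{1}{2} + 3 W - \frac{21 V}{2}$ ($n{\left(V,W \right)} = - \frac{1}{2} + \frac{- 42 V + 12 W}{4} = - \frac{1}{2} - \left(- 3 W + \frac{21 V}{2}\right) = - \frac{1}{2} + 3 W - \frac{21 V}{2}$)
$A{\left(-199 \right)} + n{\left(57,102 + 22 \right)} = - 199 \left(1 - 199\right) - \left(599 - 3 \left(102 + 22\right)\right) = \left(-199\right) \left(-198\right) - 227 = 39402 - 227 = 39175$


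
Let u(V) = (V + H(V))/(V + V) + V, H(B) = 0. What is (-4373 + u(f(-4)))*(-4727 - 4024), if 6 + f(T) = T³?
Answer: 77752635/2 ≈ 3.8876e+7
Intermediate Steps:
f(T) = -6 + T³
u(V) = ½ + V (u(V) = (V + 0)/(V + V) + V = V/((2*V)) + V = V*(1/(2*V)) + V = ½ + V)
(-4373 + u(f(-4)))*(-4727 - 4024) = (-4373 + (½ + (-6 + (-4)³)))*(-4727 - 4024) = (-4373 + (½ + (-6 - 64)))*(-8751) = (-4373 + (½ - 70))*(-8751) = (-4373 - 139/2)*(-8751) = -8885/2*(-8751) = 77752635/2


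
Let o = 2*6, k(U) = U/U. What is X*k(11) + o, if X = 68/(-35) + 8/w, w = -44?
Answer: 3802/385 ≈ 9.8753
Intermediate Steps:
k(U) = 1
o = 12
X = -818/385 (X = 68/(-35) + 8/(-44) = 68*(-1/35) + 8*(-1/44) = -68/35 - 2/11 = -818/385 ≈ -2.1247)
X*k(11) + o = -818/385*1 + 12 = -818/385 + 12 = 3802/385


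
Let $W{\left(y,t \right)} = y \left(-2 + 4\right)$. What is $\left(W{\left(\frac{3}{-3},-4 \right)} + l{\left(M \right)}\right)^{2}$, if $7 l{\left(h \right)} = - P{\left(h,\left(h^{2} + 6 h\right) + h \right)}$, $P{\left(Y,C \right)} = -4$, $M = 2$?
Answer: $\frac{100}{49} \approx 2.0408$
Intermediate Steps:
$W{\left(y,t \right)} = 2 y$ ($W{\left(y,t \right)} = y 2 = 2 y$)
$l{\left(h \right)} = \frac{4}{7}$ ($l{\left(h \right)} = \frac{\left(-1\right) \left(-4\right)}{7} = \frac{1}{7} \cdot 4 = \frac{4}{7}$)
$\left(W{\left(\frac{3}{-3},-4 \right)} + l{\left(M \right)}\right)^{2} = \left(2 \frac{3}{-3} + \frac{4}{7}\right)^{2} = \left(2 \cdot 3 \left(- \frac{1}{3}\right) + \frac{4}{7}\right)^{2} = \left(2 \left(-1\right) + \frac{4}{7}\right)^{2} = \left(-2 + \frac{4}{7}\right)^{2} = \left(- \frac{10}{7}\right)^{2} = \frac{100}{49}$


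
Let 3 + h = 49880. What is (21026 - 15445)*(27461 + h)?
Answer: 431623378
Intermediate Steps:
h = 49877 (h = -3 + 49880 = 49877)
(21026 - 15445)*(27461 + h) = (21026 - 15445)*(27461 + 49877) = 5581*77338 = 431623378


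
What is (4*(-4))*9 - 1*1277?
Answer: -1421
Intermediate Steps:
(4*(-4))*9 - 1*1277 = -16*9 - 1277 = -144 - 1277 = -1421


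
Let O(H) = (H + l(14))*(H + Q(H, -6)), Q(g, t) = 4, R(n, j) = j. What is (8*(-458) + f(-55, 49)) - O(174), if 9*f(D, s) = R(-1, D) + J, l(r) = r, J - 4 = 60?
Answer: -37127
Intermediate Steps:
J = 64 (J = 4 + 60 = 64)
f(D, s) = 64/9 + D/9 (f(D, s) = (D + 64)/9 = (64 + D)/9 = 64/9 + D/9)
O(H) = (4 + H)*(14 + H) (O(H) = (H + 14)*(H + 4) = (14 + H)*(4 + H) = (4 + H)*(14 + H))
(8*(-458) + f(-55, 49)) - O(174) = (8*(-458) + (64/9 + (⅑)*(-55))) - (56 + 174² + 18*174) = (-3664 + (64/9 - 55/9)) - (56 + 30276 + 3132) = (-3664 + 1) - 1*33464 = -3663 - 33464 = -37127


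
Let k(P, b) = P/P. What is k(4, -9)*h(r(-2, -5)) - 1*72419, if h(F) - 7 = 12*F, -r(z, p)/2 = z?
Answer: -72364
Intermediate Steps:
r(z, p) = -2*z
k(P, b) = 1
h(F) = 7 + 12*F
k(4, -9)*h(r(-2, -5)) - 1*72419 = 1*(7 + 12*(-2*(-2))) - 1*72419 = 1*(7 + 12*4) - 72419 = 1*(7 + 48) - 72419 = 1*55 - 72419 = 55 - 72419 = -72364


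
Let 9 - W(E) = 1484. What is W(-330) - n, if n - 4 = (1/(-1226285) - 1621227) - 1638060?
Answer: 3995001083281/1226285 ≈ 3.2578e+6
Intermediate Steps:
W(E) = -1475 (W(E) = 9 - 1*1484 = 9 - 1484 = -1475)
n = -3996809853656/1226285 (n = 4 + ((1/(-1226285) - 1621227) - 1638060) = 4 + ((-1/1226285 - 1621227) - 1638060) = 4 + (-1988086351696/1226285 - 1638060) = 4 - 3996814758796/1226285 = -3996809853656/1226285 ≈ -3.2593e+6)
W(-330) - n = -1475 - 1*(-3996809853656/1226285) = -1475 + 3996809853656/1226285 = 3995001083281/1226285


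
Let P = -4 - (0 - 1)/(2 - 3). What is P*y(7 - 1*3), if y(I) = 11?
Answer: -55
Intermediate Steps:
P = -5 (P = -4 - (-1)/(-1) = -4 - (-1)*(-1) = -4 - 1*1 = -4 - 1 = -5)
P*y(7 - 1*3) = -5*11 = -55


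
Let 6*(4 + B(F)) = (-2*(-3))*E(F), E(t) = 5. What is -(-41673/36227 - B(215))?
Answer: 77900/36227 ≈ 2.1503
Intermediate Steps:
B(F) = 1 (B(F) = -4 + (-2*(-3)*5)/6 = -4 + (6*5)/6 = -4 + (1/6)*30 = -4 + 5 = 1)
-(-41673/36227 - B(215)) = -(-41673/36227 - 1*1) = -(-41673*1/36227 - 1) = -(-41673/36227 - 1) = -1*(-77900/36227) = 77900/36227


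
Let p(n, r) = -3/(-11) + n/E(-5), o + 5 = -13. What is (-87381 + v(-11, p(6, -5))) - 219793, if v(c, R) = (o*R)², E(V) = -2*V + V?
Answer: -927075586/3025 ≈ -3.0647e+5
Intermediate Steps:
o = -18 (o = -5 - 13 = -18)
E(V) = -V
p(n, r) = 3/11 + n/5 (p(n, r) = -3/(-11) + n/((-1*(-5))) = -3*(-1/11) + n/5 = 3/11 + n*(⅕) = 3/11 + n/5)
v(c, R) = 324*R² (v(c, R) = (-18*R)² = 324*R²)
(-87381 + v(-11, p(6, -5))) - 219793 = (-87381 + 324*(3/11 + (⅕)*6)²) - 219793 = (-87381 + 324*(3/11 + 6/5)²) - 219793 = (-87381 + 324*(81/55)²) - 219793 = (-87381 + 324*(6561/3025)) - 219793 = (-87381 + 2125764/3025) - 219793 = -262201761/3025 - 219793 = -927075586/3025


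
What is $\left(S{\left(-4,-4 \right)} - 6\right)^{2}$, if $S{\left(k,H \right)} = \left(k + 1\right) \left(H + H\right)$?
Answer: $324$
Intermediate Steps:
$S{\left(k,H \right)} = 2 H \left(1 + k\right)$ ($S{\left(k,H \right)} = \left(1 + k\right) 2 H = 2 H \left(1 + k\right)$)
$\left(S{\left(-4,-4 \right)} - 6\right)^{2} = \left(2 \left(-4\right) \left(1 - 4\right) - 6\right)^{2} = \left(2 \left(-4\right) \left(-3\right) - 6\right)^{2} = \left(24 - 6\right)^{2} = 18^{2} = 324$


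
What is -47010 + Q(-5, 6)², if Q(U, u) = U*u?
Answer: -46110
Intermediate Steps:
-47010 + Q(-5, 6)² = -47010 + (-5*6)² = -47010 + (-30)² = -47010 + 900 = -46110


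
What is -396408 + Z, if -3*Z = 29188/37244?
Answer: -11072871961/27933 ≈ -3.9641e+5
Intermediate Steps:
Z = -7297/27933 (Z = -29188/(3*37244) = -⅓*7297/9311 = -7297/27933 ≈ -0.26123)
-396408 + Z = -396408 - 7297/27933 = -11072871961/27933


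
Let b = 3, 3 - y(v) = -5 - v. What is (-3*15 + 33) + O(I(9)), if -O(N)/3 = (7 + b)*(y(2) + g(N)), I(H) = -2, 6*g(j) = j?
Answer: -302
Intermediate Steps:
y(v) = 8 + v (y(v) = 3 - (-5 - v) = 3 + (5 + v) = 8 + v)
g(j) = j/6
O(N) = -300 - 5*N (O(N) = -3*(7 + 3)*((8 + 2) + N/6) = -30*(10 + N/6) = -3*(100 + 5*N/3) = -300 - 5*N)
(-3*15 + 33) + O(I(9)) = (-3*15 + 33) + (-300 - 5*(-2)) = (-45 + 33) + (-300 + 10) = -12 - 290 = -302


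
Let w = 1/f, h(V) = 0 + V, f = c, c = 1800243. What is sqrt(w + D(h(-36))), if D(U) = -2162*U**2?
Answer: I*sqrt(1008975088117807045)/600081 ≈ 1673.9*I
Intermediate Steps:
f = 1800243
h(V) = V
w = 1/1800243 ≈ 5.5548e-7
sqrt(w + D(h(-36))) = sqrt(1/1800243 - 2162*(-36)**2) = sqrt(1/1800243 - 2162*1296) = sqrt(1/1800243 - 2801952) = sqrt(-5044194474335/1800243) = I*sqrt(1008975088117807045)/600081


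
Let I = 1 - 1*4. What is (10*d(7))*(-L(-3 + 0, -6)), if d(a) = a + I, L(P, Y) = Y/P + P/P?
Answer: -120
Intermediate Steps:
I = -3 (I = 1 - 4 = -3)
L(P, Y) = 1 + Y/P (L(P, Y) = Y/P + 1 = 1 + Y/P)
d(a) = -3 + a (d(a) = a - 3 = -3 + a)
(10*d(7))*(-L(-3 + 0, -6)) = (10*(-3 + 7))*(-((-3 + 0) - 6)/(-3 + 0)) = (10*4)*(-(-3 - 6)/(-3)) = 40*(-(-1)*(-9)/3) = 40*(-1*3) = 40*(-3) = -120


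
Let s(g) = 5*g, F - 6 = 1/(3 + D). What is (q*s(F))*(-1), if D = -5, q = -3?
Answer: 165/2 ≈ 82.500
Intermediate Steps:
F = 11/2 (F = 6 + 1/(3 - 5) = 6 + 1/(-2) = 6 - 1/2 = 11/2 ≈ 5.5000)
(q*s(F))*(-1) = -15*11/2*(-1) = -3*55/2*(-1) = -165/2*(-1) = 165/2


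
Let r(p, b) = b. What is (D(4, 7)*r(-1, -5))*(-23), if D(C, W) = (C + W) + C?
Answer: 1725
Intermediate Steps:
D(C, W) = W + 2*C
(D(4, 7)*r(-1, -5))*(-23) = ((7 + 2*4)*(-5))*(-23) = ((7 + 8)*(-5))*(-23) = (15*(-5))*(-23) = -75*(-23) = 1725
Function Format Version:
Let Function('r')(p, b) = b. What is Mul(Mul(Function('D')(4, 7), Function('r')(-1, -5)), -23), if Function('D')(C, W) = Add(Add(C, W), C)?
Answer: 1725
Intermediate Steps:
Function('D')(C, W) = Add(W, Mul(2, C))
Mul(Mul(Function('D')(4, 7), Function('r')(-1, -5)), -23) = Mul(Mul(Add(7, Mul(2, 4)), -5), -23) = Mul(Mul(Add(7, 8), -5), -23) = Mul(Mul(15, -5), -23) = Mul(-75, -23) = 1725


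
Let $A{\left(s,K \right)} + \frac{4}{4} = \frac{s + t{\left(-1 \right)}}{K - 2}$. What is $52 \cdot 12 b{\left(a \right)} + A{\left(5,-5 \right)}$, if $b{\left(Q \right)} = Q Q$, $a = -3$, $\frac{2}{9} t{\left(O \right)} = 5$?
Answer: $\frac{78555}{14} \approx 5611.1$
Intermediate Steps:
$t{\left(O \right)} = \frac{45}{2}$ ($t{\left(O \right)} = \frac{9}{2} \cdot 5 = \frac{45}{2}$)
$b{\left(Q \right)} = Q^{2}$
$A{\left(s,K \right)} = -1 + \frac{\frac{45}{2} + s}{-2 + K}$ ($A{\left(s,K \right)} = -1 + \frac{s + \frac{45}{2}}{K - 2} = -1 + \frac{\frac{45}{2} + s}{-2 + K}$)
$52 \cdot 12 b{\left(a \right)} + A{\left(5,-5 \right)} = 52 \cdot 12 \left(-3\right)^{2} + \frac{\frac{49}{2} + 5 - -5}{-2 - 5} = 52 \cdot 12 \cdot 9 + \frac{\frac{49}{2} + 5 + 5}{-7} = 52 \cdot 108 - \frac{69}{14} = 5616 - \frac{69}{14} = \frac{78555}{14}$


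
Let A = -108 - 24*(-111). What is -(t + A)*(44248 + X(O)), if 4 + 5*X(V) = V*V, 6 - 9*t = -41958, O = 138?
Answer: -1040700736/3 ≈ -3.4690e+8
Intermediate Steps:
t = 13988/3 (t = ⅔ - ⅑*(-41958) = ⅔ + 4662 = 13988/3 ≈ 4662.7)
X(V) = -⅘ + V²/5 (X(V) = -⅘ + (V*V)/5 = -⅘ + V²/5)
A = 2556 (A = -108 + 2664 = 2556)
-(t + A)*(44248 + X(O)) = -(13988/3 + 2556)*(44248 + (-⅘ + (⅕)*138²)) = -21656*(44248 + (-⅘ + (⅕)*19044))/3 = -21656*(44248 + (-⅘ + 19044/5))/3 = -21656*(44248 + 3808)/3 = -21656*48056/3 = -1*1040700736/3 = -1040700736/3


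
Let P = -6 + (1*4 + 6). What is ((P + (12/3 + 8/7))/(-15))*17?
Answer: -1088/105 ≈ -10.362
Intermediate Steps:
P = 4 (P = -6 + (4 + 6) = -6 + 10 = 4)
((P + (12/3 + 8/7))/(-15))*17 = ((4 + (12/3 + 8/7))/(-15))*17 = -(4 + (12*(1/3) + 8*(1/7)))/15*17 = -(4 + (4 + 8/7))/15*17 = -(4 + 36/7)/15*17 = -1/15*64/7*17 = -64/105*17 = -1088/105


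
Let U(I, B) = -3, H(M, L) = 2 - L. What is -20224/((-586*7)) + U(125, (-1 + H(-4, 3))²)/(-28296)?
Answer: 95378435/19345032 ≈ 4.9304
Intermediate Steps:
-20224/((-586*7)) + U(125, (-1 + H(-4, 3))²)/(-28296) = -20224/((-586*7)) - 3/(-28296) = -20224/(-4102) - 3*(-1/28296) = -20224*(-1/4102) + 1/9432 = 10112/2051 + 1/9432 = 95378435/19345032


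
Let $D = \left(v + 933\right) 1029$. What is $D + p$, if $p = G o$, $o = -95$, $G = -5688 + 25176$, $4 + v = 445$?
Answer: $-437514$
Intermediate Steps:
$v = 441$ ($v = -4 + 445 = 441$)
$G = 19488$
$D = 1413846$ ($D = \left(441 + 933\right) 1029 = 1374 \cdot 1029 = 1413846$)
$p = -1851360$ ($p = 19488 \left(-95\right) = -1851360$)
$D + p = 1413846 - 1851360 = -437514$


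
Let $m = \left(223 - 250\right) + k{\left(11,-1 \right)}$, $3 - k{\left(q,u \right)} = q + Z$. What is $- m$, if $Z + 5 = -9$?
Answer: $21$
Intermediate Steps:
$Z = -14$ ($Z = -5 - 9 = -14$)
$k{\left(q,u \right)} = 17 - q$ ($k{\left(q,u \right)} = 3 - \left(q - 14\right) = 3 - \left(-14 + q\right) = 17 - q$)
$m = -21$ ($m = \left(223 - 250\right) + \left(17 - 11\right) = -27 + \left(17 - 11\right) = -27 + 6 = -21$)
$- m = \left(-1\right) \left(-21\right) = 21$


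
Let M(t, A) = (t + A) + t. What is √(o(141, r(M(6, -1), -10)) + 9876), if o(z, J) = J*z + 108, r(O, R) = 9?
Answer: 11*√93 ≈ 106.08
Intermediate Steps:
M(t, A) = A + 2*t (M(t, A) = (A + t) + t = A + 2*t)
o(z, J) = 108 + J*z
√(o(141, r(M(6, -1), -10)) + 9876) = √((108 + 9*141) + 9876) = √((108 + 1269) + 9876) = √(1377 + 9876) = √11253 = 11*√93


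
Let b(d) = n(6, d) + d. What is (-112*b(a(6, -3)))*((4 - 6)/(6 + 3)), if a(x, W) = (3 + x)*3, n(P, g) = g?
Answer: 1344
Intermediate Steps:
a(x, W) = 9 + 3*x
b(d) = 2*d (b(d) = d + d = 2*d)
(-112*b(a(6, -3)))*((4 - 6)/(6 + 3)) = (-224*(9 + 3*6))*((4 - 6)/(6 + 3)) = (-224*(9 + 18))*(-2/9) = (-224*27)*(-2*⅑) = -112*54*(-2/9) = -6048*(-2/9) = 1344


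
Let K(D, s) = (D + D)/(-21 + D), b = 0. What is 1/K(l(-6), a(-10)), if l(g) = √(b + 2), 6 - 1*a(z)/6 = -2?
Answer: ½ - 21*√2/4 ≈ -6.9246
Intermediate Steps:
a(z) = 48 (a(z) = 36 - 6*(-2) = 36 + 12 = 48)
l(g) = √2 (l(g) = √(0 + 2) = √2)
K(D, s) = 2*D/(-21 + D) (K(D, s) = (2*D)/(-21 + D) = 2*D/(-21 + D))
1/K(l(-6), a(-10)) = 1/(2*√2/(-21 + √2)) = √2*(-21 + √2)/4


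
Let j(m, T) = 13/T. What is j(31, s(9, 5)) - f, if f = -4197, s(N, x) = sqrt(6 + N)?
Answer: 4197 + 13*sqrt(15)/15 ≈ 4200.4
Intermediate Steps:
j(31, s(9, 5)) - f = 13/(sqrt(6 + 9)) - 1*(-4197) = 13/(sqrt(15)) + 4197 = 13*(sqrt(15)/15) + 4197 = 13*sqrt(15)/15 + 4197 = 4197 + 13*sqrt(15)/15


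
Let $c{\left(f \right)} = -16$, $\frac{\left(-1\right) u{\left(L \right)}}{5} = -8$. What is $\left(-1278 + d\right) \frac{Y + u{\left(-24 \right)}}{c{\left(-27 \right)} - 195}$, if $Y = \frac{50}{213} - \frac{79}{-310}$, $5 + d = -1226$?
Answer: $\frac{6707879243}{13932330} \approx 481.46$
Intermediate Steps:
$d = -1231$ ($d = -5 - 1226 = -1231$)
$u{\left(L \right)} = 40$ ($u{\left(L \right)} = \left(-5\right) \left(-8\right) = 40$)
$Y = \frac{32327}{66030}$ ($Y = 50 \cdot \frac{1}{213} - - \frac{79}{310} = \frac{50}{213} + \frac{79}{310} = \frac{32327}{66030} \approx 0.48958$)
$\left(-1278 + d\right) \frac{Y + u{\left(-24 \right)}}{c{\left(-27 \right)} - 195} = \left(-1278 - 1231\right) \frac{\frac{32327}{66030} + 40}{-16 - 195} = - 2509 \frac{2673527}{66030 \left(-211\right)} = - 2509 \cdot \frac{2673527}{66030} \left(- \frac{1}{211}\right) = \left(-2509\right) \left(- \frac{2673527}{13932330}\right) = \frac{6707879243}{13932330}$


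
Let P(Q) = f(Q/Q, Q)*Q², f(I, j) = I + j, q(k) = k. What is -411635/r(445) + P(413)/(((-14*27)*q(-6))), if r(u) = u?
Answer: 48397363/1602 ≈ 30211.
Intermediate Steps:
P(Q) = Q²*(1 + Q) (P(Q) = (Q/Q + Q)*Q² = (1 + Q)*Q² = Q²*(1 + Q))
-411635/r(445) + P(413)/(((-14*27)*q(-6))) = -411635/445 + (413²*(1 + 413))/((-14*27*(-6))) = -411635*1/445 + (170569*414)/((-378*(-6))) = -82327/89 + 70615566/2268 = -82327/89 + 70615566*(1/2268) = -82327/89 + 560441/18 = 48397363/1602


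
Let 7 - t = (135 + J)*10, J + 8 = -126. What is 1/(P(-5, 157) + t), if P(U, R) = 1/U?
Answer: -5/16 ≈ -0.31250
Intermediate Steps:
J = -134 (J = -8 - 126 = -134)
t = -3 (t = 7 - (135 - 134)*10 = 7 - 10 = -3)
1/(P(-5, 157) + t) = 1/(1/(-5) - 3) = 1/(-⅕ - 3) = 1/(-16/5) = -5/16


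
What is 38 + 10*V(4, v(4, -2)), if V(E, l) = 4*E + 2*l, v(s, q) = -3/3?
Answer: 178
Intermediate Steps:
v(s, q) = -1 (v(s, q) = -3*⅓ = -1)
V(E, l) = 2*l + 4*E
38 + 10*V(4, v(4, -2)) = 38 + 10*(2*(-1) + 4*4) = 38 + 10*(-2 + 16) = 38 + 10*14 = 38 + 140 = 178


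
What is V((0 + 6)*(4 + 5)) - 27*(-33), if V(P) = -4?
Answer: 887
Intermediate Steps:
V((0 + 6)*(4 + 5)) - 27*(-33) = -4 - 27*(-33) = -4 + 891 = 887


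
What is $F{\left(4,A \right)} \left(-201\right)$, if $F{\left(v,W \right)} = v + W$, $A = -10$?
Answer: $1206$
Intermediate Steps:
$F{\left(v,W \right)} = W + v$
$F{\left(4,A \right)} \left(-201\right) = \left(-10 + 4\right) \left(-201\right) = \left(-6\right) \left(-201\right) = 1206$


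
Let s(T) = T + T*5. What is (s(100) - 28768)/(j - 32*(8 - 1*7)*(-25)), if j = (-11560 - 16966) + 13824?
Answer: 2012/993 ≈ 2.0262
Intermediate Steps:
j = -14702 (j = -28526 + 13824 = -14702)
s(T) = 6*T (s(T) = T + 5*T = 6*T)
(s(100) - 28768)/(j - 32*(8 - 1*7)*(-25)) = (6*100 - 28768)/(-14702 - 32*(8 - 1*7)*(-25)) = (600 - 28768)/(-14702 - 32*(8 - 7)*(-25)) = -28168/(-14702 - 32*1*(-25)) = -28168/(-14702 - 32*(-25)) = -28168/(-14702 + 800) = -28168/(-13902) = -28168*(-1/13902) = 2012/993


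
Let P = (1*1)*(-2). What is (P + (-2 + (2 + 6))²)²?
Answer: 1156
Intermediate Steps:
P = -2 (P = 1*(-2) = -2)
(P + (-2 + (2 + 6))²)² = (-2 + (-2 + (2 + 6))²)² = (-2 + (-2 + 8)²)² = (-2 + 6²)² = (-2 + 36)² = 34² = 1156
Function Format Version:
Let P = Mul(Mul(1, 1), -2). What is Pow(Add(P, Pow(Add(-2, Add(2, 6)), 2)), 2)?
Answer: 1156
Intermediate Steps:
P = -2 (P = Mul(1, -2) = -2)
Pow(Add(P, Pow(Add(-2, Add(2, 6)), 2)), 2) = Pow(Add(-2, Pow(Add(-2, Add(2, 6)), 2)), 2) = Pow(Add(-2, Pow(Add(-2, 8), 2)), 2) = Pow(Add(-2, Pow(6, 2)), 2) = Pow(Add(-2, 36), 2) = Pow(34, 2) = 1156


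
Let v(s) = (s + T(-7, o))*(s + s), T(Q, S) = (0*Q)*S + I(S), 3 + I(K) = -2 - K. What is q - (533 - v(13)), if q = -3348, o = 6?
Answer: -3829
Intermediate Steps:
I(K) = -5 - K (I(K) = -3 + (-2 - K) = -5 - K)
T(Q, S) = -5 - S (T(Q, S) = (0*Q)*S + (-5 - S) = 0*S + (-5 - S) = 0 + (-5 - S) = -5 - S)
v(s) = 2*s*(-11 + s) (v(s) = (s + (-5 - 1*6))*(s + s) = (s + (-5 - 6))*(2*s) = (s - 11)*(2*s) = (-11 + s)*(2*s) = 2*s*(-11 + s))
q - (533 - v(13)) = -3348 - (533 - 2*13*(-11 + 13)) = -3348 - (533 - 2*13*2) = -3348 - (533 - 1*52) = -3348 - (533 - 52) = -3348 - 1*481 = -3348 - 481 = -3829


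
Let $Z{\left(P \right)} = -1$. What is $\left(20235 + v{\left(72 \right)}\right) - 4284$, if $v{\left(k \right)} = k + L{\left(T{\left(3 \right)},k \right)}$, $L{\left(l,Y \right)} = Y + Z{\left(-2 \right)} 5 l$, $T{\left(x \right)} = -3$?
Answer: $16110$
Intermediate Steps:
$L{\left(l,Y \right)} = Y - 5 l$
$v{\left(k \right)} = 15 + 2 k$ ($v{\left(k \right)} = k + \left(k - -15\right) = k + \left(k + 15\right) = k + \left(15 + k\right) = 15 + 2 k$)
$\left(20235 + v{\left(72 \right)}\right) - 4284 = \left(20235 + \left(15 + 2 \cdot 72\right)\right) - 4284 = \left(20235 + \left(15 + 144\right)\right) - 4284 = \left(20235 + 159\right) - 4284 = 20394 - 4284 = 16110$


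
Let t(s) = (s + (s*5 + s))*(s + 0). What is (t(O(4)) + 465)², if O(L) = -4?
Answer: 332929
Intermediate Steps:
t(s) = 7*s² (t(s) = (s + (5*s + s))*s = (s + 6*s)*s = (7*s)*s = 7*s²)
(t(O(4)) + 465)² = (7*(-4)² + 465)² = (7*16 + 465)² = (112 + 465)² = 577² = 332929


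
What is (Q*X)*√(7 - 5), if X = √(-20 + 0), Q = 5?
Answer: 10*I*√10 ≈ 31.623*I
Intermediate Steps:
X = 2*I*√5 (X = √(-20) = 2*I*√5 ≈ 4.4721*I)
(Q*X)*√(7 - 5) = (5*(2*I*√5))*√(7 - 5) = (10*I*√5)*√2 = 10*I*√10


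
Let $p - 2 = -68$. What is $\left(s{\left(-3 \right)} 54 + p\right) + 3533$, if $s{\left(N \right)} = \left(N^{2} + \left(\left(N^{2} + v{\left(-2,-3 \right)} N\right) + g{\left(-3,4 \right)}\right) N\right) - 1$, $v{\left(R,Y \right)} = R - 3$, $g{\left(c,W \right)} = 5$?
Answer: $-799$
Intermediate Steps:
$p = -66$ ($p = 2 - 68 = -66$)
$v{\left(R,Y \right)} = -3 + R$
$s{\left(N \right)} = -1 + N^{2} + N \left(5 + N^{2} - 5 N\right)$ ($s{\left(N \right)} = \left(N^{2} + \left(\left(N^{2} + \left(-3 - 2\right) N\right) + 5\right) N\right) - 1 = \left(N^{2} + \left(\left(N^{2} - 5 N\right) + 5\right) N\right) - 1 = \left(N^{2} + \left(5 + N^{2} - 5 N\right) N\right) - 1 = \left(N^{2} + N \left(5 + N^{2} - 5 N\right)\right) - 1 = -1 + N^{2} + N \left(5 + N^{2} - 5 N\right)$)
$\left(s{\left(-3 \right)} 54 + p\right) + 3533 = \left(\left(-1 + \left(-3\right)^{3} - 4 \left(-3\right)^{2} + 5 \left(-3\right)\right) 54 - 66\right) + 3533 = \left(\left(-1 - 27 - 36 - 15\right) 54 - 66\right) + 3533 = \left(\left(-79\right) 54 - 66\right) + 3533 = \left(-4266 - 66\right) + 3533 = -4332 + 3533 = -799$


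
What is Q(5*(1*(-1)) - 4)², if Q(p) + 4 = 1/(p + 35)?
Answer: 10609/676 ≈ 15.694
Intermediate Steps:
Q(p) = -4 + 1/(35 + p) (Q(p) = -4 + 1/(p + 35) = -4 + 1/(35 + p))
Q(5*(1*(-1)) - 4)² = ((-139 - 4*(5*(1*(-1)) - 4))/(35 + (5*(1*(-1)) - 4)))² = ((-139 - 4*(5*(-1) - 4))/(35 + (5*(-1) - 4)))² = ((-139 - 4*(-5 - 4))/(35 + (-5 - 4)))² = ((-139 - 4*(-9))/(35 - 9))² = ((-139 + 36)/26)² = ((1/26)*(-103))² = (-103/26)² = 10609/676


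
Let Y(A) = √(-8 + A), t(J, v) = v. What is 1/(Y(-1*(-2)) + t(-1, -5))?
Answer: -5/31 - I*√6/31 ≈ -0.16129 - 0.079016*I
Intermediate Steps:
1/(Y(-1*(-2)) + t(-1, -5)) = 1/(√(-8 - 1*(-2)) - 5) = 1/(√(-8 + 2) - 5) = 1/(√(-6) - 5) = 1/(I*√6 - 5) = 1/(-5 + I*√6)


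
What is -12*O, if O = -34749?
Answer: 416988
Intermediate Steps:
-12*O = -12*(-34749) = 416988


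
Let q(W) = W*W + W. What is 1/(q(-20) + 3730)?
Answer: 1/4110 ≈ 0.00024331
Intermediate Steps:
q(W) = W + W² (q(W) = W² + W = W + W²)
1/(q(-20) + 3730) = 1/(-20*(1 - 20) + 3730) = 1/(-20*(-19) + 3730) = 1/(380 + 3730) = 1/4110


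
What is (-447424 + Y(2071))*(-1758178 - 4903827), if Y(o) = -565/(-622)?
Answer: 1854017091391815/622 ≈ 2.9807e+12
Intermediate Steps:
Y(o) = 565/622 (Y(o) = -565*(-1/622) = 565/622)
(-447424 + Y(2071))*(-1758178 - 4903827) = (-447424 + 565/622)*(-1758178 - 4903827) = -278297163/622*(-6662005) = 1854017091391815/622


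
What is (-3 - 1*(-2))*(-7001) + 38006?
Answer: 45007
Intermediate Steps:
(-3 - 1*(-2))*(-7001) + 38006 = (-3 + 2)*(-7001) + 38006 = -1*(-7001) + 38006 = 7001 + 38006 = 45007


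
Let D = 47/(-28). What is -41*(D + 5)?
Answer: -3813/28 ≈ -136.18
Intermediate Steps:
D = -47/28 (D = 47*(-1/28) = -47/28 ≈ -1.6786)
-41*(D + 5) = -41*(-47/28 + 5) = -41*93/28 = -3813/28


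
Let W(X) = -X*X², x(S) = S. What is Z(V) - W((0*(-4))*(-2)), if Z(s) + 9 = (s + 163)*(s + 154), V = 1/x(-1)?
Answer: 24777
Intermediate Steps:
V = -1 (V = 1/(-1) = -1)
Z(s) = -9 + (154 + s)*(163 + s) (Z(s) = -9 + (s + 163)*(s + 154) = -9 + (163 + s)*(154 + s) = -9 + (154 + s)*(163 + s))
W(X) = -X³
Z(V) - W((0*(-4))*(-2)) = (25093 + (-1)² + 317*(-1)) - (-1)*((0*(-4))*(-2))³ = (25093 + 1 - 317) - (-1)*(0*(-2))³ = 24777 - (-1)*0³ = 24777 - (-1)*0 = 24777 - 1*0 = 24777 + 0 = 24777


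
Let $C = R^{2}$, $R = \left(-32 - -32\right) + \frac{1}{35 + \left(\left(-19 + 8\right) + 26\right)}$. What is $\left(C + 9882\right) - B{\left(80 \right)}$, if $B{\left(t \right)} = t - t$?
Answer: $\frac{24705001}{2500} \approx 9882.0$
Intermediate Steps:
$B{\left(t \right)} = 0$
$R = \frac{1}{50}$ ($R = \left(-32 + 32\right) + \frac{1}{35 + \left(-11 + 26\right)} = 0 + \frac{1}{35 + 15} = 0 + \frac{1}{50} = \frac{1}{50} \approx 0.02$)
$C = \frac{1}{2500}$ ($C = \left(\frac{1}{50}\right)^{2} = \frac{1}{2500} \approx 0.0004$)
$\left(C + 9882\right) - B{\left(80 \right)} = \left(\frac{1}{2500} + 9882\right) - 0 = \frac{24705001}{2500} + 0 = \frac{24705001}{2500}$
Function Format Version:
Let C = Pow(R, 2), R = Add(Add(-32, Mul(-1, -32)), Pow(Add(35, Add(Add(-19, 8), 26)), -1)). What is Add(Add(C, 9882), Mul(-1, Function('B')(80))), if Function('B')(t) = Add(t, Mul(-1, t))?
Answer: Rational(24705001, 2500) ≈ 9882.0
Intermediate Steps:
Function('B')(t) = 0
R = Rational(1, 50) (R = Add(Add(-32, 32), Pow(Add(35, Add(-11, 26)), -1)) = Add(0, Pow(Add(35, 15), -1)) = Add(0, Pow(50, -1)) = Add(0, Rational(1, 50)) = Rational(1, 50) ≈ 0.020000)
C = Rational(1, 2500) (C = Pow(Rational(1, 50), 2) = Rational(1, 2500) ≈ 0.00040000)
Add(Add(C, 9882), Mul(-1, Function('B')(80))) = Add(Add(Rational(1, 2500), 9882), Mul(-1, 0)) = Add(Rational(24705001, 2500), 0) = Rational(24705001, 2500)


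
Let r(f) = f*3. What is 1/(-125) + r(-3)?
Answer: -1126/125 ≈ -9.0080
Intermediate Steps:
r(f) = 3*f
1/(-125) + r(-3) = 1/(-125) + 3*(-3) = -1/125 - 9 = -1126/125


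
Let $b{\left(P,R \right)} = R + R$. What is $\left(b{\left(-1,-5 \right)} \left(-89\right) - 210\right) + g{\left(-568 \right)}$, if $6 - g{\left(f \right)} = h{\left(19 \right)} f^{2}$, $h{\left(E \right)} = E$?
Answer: $-6129170$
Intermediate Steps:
$b{\left(P,R \right)} = 2 R$
$g{\left(f \right)} = 6 - 19 f^{2}$
$\left(b{\left(-1,-5 \right)} \left(-89\right) - 210\right) + g{\left(-568 \right)} = \left(2 \left(-5\right) \left(-89\right) - 210\right) + \left(6 - 19 \left(-568\right)^{2}\right) = \left(\left(-10\right) \left(-89\right) - 210\right) + \left(6 - 6129856\right) = \left(890 - 210\right) + \left(6 - 6129856\right) = 680 - 6129850 = -6129170$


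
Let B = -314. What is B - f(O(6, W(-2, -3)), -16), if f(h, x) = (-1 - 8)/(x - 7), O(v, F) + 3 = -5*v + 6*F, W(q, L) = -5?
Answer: -7231/23 ≈ -314.39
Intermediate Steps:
O(v, F) = -3 - 5*v + 6*F (O(v, F) = -3 + (-5*v + 6*F) = -3 - 5*v + 6*F)
f(h, x) = -9/(-7 + x)
B - f(O(6, W(-2, -3)), -16) = -314 - (-9)/(-7 - 16) = -314 - (-9)/(-23) = -314 - (-9)*(-1)/23 = -314 - 1*9/23 = -314 - 9/23 = -7231/23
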